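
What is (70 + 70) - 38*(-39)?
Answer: 1622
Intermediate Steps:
(70 + 70) - 38*(-39) = 140 + 1482 = 1622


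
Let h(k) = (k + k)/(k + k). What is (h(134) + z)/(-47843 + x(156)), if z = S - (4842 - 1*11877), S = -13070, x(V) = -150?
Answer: 6034/47993 ≈ 0.12573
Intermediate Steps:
h(k) = 1 (h(k) = (2*k)/((2*k)) = (2*k)*(1/(2*k)) = 1)
z = -6035 (z = -13070 - (4842 - 1*11877) = -13070 - (4842 - 11877) = -13070 - 1*(-7035) = -13070 + 7035 = -6035)
(h(134) + z)/(-47843 + x(156)) = (1 - 6035)/(-47843 - 150) = -6034/(-47993) = -6034*(-1/47993) = 6034/47993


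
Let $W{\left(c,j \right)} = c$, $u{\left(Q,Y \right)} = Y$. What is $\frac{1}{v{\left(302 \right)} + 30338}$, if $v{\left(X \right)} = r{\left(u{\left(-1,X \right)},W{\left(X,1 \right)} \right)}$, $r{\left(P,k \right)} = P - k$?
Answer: $\frac{1}{30338} \approx 3.2962 \cdot 10^{-5}$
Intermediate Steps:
$v{\left(X \right)} = 0$ ($v{\left(X \right)} = X - X = 0$)
$\frac{1}{v{\left(302 \right)} + 30338} = \frac{1}{0 + 30338} = \frac{1}{30338}$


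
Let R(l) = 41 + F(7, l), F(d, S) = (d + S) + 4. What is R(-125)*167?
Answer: -12191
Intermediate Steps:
F(d, S) = 4 + S + d (F(d, S) = (S + d) + 4 = 4 + S + d)
R(l) = 52 + l (R(l) = 41 + (4 + l + 7) = 41 + (11 + l) = 52 + l)
R(-125)*167 = (52 - 125)*167 = -73*167 = -12191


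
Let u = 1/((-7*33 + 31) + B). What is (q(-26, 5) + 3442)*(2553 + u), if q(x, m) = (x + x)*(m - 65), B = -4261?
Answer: 74734171784/4461 ≈ 1.6753e+7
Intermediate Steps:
q(x, m) = 2*x*(-65 + m) (q(x, m) = (2*x)*(-65 + m) = 2*x*(-65 + m))
u = -1/4461 (u = 1/((-7*33 + 31) - 4261) = 1/((-231 + 31) - 4261) = 1/(-200 - 4261) = 1/(-4461) = -1/4461 ≈ -0.00022416)
(q(-26, 5) + 3442)*(2553 + u) = (2*(-26)*(-65 + 5) + 3442)*(2553 - 1/4461) = (2*(-26)*(-60) + 3442)*(11388932/4461) = (3120 + 3442)*(11388932/4461) = 6562*(11388932/4461) = 74734171784/4461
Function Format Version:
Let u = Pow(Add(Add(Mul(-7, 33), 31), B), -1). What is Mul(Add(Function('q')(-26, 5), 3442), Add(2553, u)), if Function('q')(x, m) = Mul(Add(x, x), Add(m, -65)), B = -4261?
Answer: Rational(74734171784, 4461) ≈ 1.6753e+7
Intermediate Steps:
Function('q')(x, m) = Mul(2, x, Add(-65, m)) (Function('q')(x, m) = Mul(Mul(2, x), Add(-65, m)) = Mul(2, x, Add(-65, m)))
u = Rational(-1, 4461) (u = Pow(Add(Add(Mul(-7, 33), 31), -4261), -1) = Pow(Add(Add(-231, 31), -4261), -1) = Pow(Add(-200, -4261), -1) = Pow(-4461, -1) = Rational(-1, 4461) ≈ -0.00022416)
Mul(Add(Function('q')(-26, 5), 3442), Add(2553, u)) = Mul(Add(Mul(2, -26, Add(-65, 5)), 3442), Add(2553, Rational(-1, 4461))) = Mul(Add(Mul(2, -26, -60), 3442), Rational(11388932, 4461)) = Mul(Add(3120, 3442), Rational(11388932, 4461)) = Mul(6562, Rational(11388932, 4461)) = Rational(74734171784, 4461)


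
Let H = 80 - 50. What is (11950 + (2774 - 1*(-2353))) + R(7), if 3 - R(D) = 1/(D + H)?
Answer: 631959/37 ≈ 17080.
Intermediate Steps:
H = 30
R(D) = 3 - 1/(30 + D) (R(D) = 3 - 1/(D + 30) = 3 - 1/(30 + D))
(11950 + (2774 - 1*(-2353))) + R(7) = (11950 + (2774 - 1*(-2353))) + (89 + 3*7)/(30 + 7) = (11950 + (2774 + 2353)) + (89 + 21)/37 = (11950 + 5127) + (1/37)*110 = 17077 + 110/37 = 631959/37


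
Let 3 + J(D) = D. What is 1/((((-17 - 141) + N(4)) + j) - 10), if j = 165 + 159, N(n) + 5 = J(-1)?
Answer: 1/147 ≈ 0.0068027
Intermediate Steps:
J(D) = -3 + D
N(n) = -9 (N(n) = -5 + (-3 - 1) = -5 - 4 = -9)
j = 324
1/((((-17 - 141) + N(4)) + j) - 10) = 1/((((-17 - 141) - 9) + 324) - 10) = 1/(((-158 - 9) + 324) - 10) = 1/((-167 + 324) - 10) = 1/(157 - 10) = 1/147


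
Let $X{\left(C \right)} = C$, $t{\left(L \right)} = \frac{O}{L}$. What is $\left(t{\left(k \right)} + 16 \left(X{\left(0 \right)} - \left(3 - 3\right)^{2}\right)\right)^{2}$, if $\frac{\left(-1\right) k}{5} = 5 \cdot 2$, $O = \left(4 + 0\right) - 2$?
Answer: $\frac{1}{625} \approx 0.0016$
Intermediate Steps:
$O = 2$ ($O = 4 - 2 = 2$)
$k = -50$ ($k = - 5 \cdot 5 \cdot 2 = \left(-5\right) 10 = -50$)
$t{\left(L \right)} = \frac{2}{L}$
$\left(t{\left(k \right)} + 16 \left(X{\left(0 \right)} - \left(3 - 3\right)^{2}\right)\right)^{2} = \left(\frac{2}{-50} + 16 \left(0 - \left(3 - 3\right)^{2}\right)\right)^{2} = \left(2 \left(- \frac{1}{50}\right) + 16 \left(0 - 0^{2}\right)\right)^{2} = \left(- \frac{1}{25} + 16 \left(0 - 0\right)\right)^{2} = \left(- \frac{1}{25} + 16 \left(0 + 0\right)\right)^{2} = \left(- \frac{1}{25} + 16 \cdot 0\right)^{2} = \left(- \frac{1}{25} + 0\right)^{2} = \left(- \frac{1}{25}\right)^{2} = \frac{1}{625}$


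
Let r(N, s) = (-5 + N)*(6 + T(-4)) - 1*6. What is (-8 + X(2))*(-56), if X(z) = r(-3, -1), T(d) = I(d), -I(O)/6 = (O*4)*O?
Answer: -168560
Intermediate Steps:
I(O) = -24*O² (I(O) = -6*O*4*O = -6*4*O*O = -24*O²)
T(d) = -24*d²
r(N, s) = 1884 - 378*N (r(N, s) = (-5 + N)*(6 - 24*(-4)²) - 1*6 = (-5 + N)*(6 - 24*16) - 6 = (-5 + N)*(6 - 384) - 6 = (-5 + N)*(-378) - 6 = (1890 - 378*N) - 6 = 1884 - 378*N)
X(z) = 3018 (X(z) = 1884 - 378*(-3) = 1884 + 1134 = 3018)
(-8 + X(2))*(-56) = (-8 + 3018)*(-56) = 3010*(-56) = -168560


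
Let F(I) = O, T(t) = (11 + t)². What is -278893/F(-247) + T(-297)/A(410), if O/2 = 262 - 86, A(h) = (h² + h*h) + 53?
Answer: -93749815737/118361056 ≈ -792.07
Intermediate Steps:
A(h) = 53 + 2*h² (A(h) = (h² + h²) + 53 = 2*h² + 53 = 53 + 2*h²)
O = 352 (O = 2*(262 - 86) = 2*176 = 352)
F(I) = 352
-278893/F(-247) + T(-297)/A(410) = -278893/352 + (11 - 297)²/(53 + 2*410²) = -278893*1/352 + (-286)²/(53 + 2*168100) = -278893/352 + 81796/(53 + 336200) = -278893/352 + 81796/336253 = -93749815737/118361056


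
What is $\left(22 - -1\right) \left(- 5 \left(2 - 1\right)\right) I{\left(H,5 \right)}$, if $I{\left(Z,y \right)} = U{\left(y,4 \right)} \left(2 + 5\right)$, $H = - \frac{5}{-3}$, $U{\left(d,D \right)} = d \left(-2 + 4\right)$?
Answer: $-8050$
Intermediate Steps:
$U{\left(d,D \right)} = 2 d$ ($U{\left(d,D \right)} = d 2 = 2 d$)
$H = \frac{5}{3}$ ($H = \left(-5\right) \left(- \frac{1}{3}\right) = \frac{5}{3} \approx 1.6667$)
$I{\left(Z,y \right)} = 14 y$ ($I{\left(Z,y \right)} = 2 y \left(2 + 5\right) = 2 y 7 = 14 y$)
$\left(22 - -1\right) \left(- 5 \left(2 - 1\right)\right) I{\left(H,5 \right)} = \left(22 - -1\right) \left(- 5 \left(2 - 1\right)\right) 14 \cdot 5 = \left(22 + 1\right) \left(\left(-5\right) 1\right) 70 = 23 \left(-5\right) 70 = \left(-115\right) 70 = -8050$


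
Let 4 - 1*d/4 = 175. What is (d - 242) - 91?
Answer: -1017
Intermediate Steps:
d = -684 (d = 16 - 4*175 = 16 - 700 = -684)
(d - 242) - 91 = (-684 - 242) - 91 = -926 - 91 = -1017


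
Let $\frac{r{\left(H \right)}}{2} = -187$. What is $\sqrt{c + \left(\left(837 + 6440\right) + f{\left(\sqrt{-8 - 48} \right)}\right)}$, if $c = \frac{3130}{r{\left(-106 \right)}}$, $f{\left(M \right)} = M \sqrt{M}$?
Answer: $\frac{\sqrt{254176758 + 139876 \sqrt[4]{2} \cdot 7^{\frac{3}{4}} i^{\frac{3}{2}}}}{187} \approx 85.171 + 0.084977 i$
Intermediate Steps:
$f{\left(M \right)} = M^{\frac{3}{2}}$
$r{\left(H \right)} = -374$ ($r{\left(H \right)} = 2 \left(-187\right) = -374$)
$c = - \frac{1565}{187}$ ($c = \frac{3130}{-374} = 3130 \left(- \frac{1}{374}\right) = - \frac{1565}{187} \approx -8.369$)
$\sqrt{c + \left(\left(837 + 6440\right) + f{\left(\sqrt{-8 - 48} \right)}\right)} = \sqrt{- \frac{1565}{187} + \left(\left(837 + 6440\right) + \left(\sqrt{-8 - 48}\right)^{\frac{3}{2}}\right)} = \sqrt{- \frac{1565}{187} + \left(7277 + \left(\sqrt{-56}\right)^{\frac{3}{2}}\right)} = \sqrt{- \frac{1565}{187} + \left(7277 + \left(2 i \sqrt{14}\right)^{\frac{3}{2}}\right)} = \sqrt{- \frac{1565}{187} + \left(7277 + 4 \sqrt[4]{2} \cdot 7^{\frac{3}{4}} i^{\frac{3}{2}}\right)} = \sqrt{\frac{1359234}{187} + 4 \sqrt[4]{2} \cdot 7^{\frac{3}{4}} i^{\frac{3}{2}}}$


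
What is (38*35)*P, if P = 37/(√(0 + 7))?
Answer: 7030*√7 ≈ 18600.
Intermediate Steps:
P = 37*√7/7 (P = 37/(√7) = 37*(√7/7) = 37*√7/7 ≈ 13.985)
(38*35)*P = (38*35)*(37*√7/7) = 1330*(37*√7/7) = 7030*√7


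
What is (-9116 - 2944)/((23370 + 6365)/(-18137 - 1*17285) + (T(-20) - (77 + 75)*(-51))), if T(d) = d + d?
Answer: -2125320/1358929 ≈ -1.5640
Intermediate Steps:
T(d) = 2*d
(-9116 - 2944)/((23370 + 6365)/(-18137 - 1*17285) + (T(-20) - (77 + 75)*(-51))) = (-9116 - 2944)/((23370 + 6365)/(-18137 - 1*17285) + (2*(-20) - (77 + 75)*(-51))) = -12060/(29735/(-18137 - 17285) + (-40 - 152*(-51))) = -12060/(29735/(-35422) + (-40 - 1*(-7752))) = -12060/(29735*(-1/35422) + (-40 + 7752)) = -12060/(-29735/35422 + 7712) = -12060/273144729/35422 = -12060*35422/273144729 = -2125320/1358929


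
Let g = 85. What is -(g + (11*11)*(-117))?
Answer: 14072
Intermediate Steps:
-(g + (11*11)*(-117)) = -(85 + (11*11)*(-117)) = -(85 + 121*(-117)) = -(85 - 14157) = -1*(-14072) = 14072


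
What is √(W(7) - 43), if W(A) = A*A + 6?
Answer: 2*√3 ≈ 3.4641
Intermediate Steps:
W(A) = 6 + A² (W(A) = A² + 6 = 6 + A²)
√(W(7) - 43) = √((6 + 7²) - 43) = √((6 + 49) - 43) = √(55 - 43) = √12 = 2*√3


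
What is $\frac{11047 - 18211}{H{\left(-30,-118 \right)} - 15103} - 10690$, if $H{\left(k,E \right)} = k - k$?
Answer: $- \frac{161443906}{15103} \approx -10690.0$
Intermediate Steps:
$H{\left(k,E \right)} = 0$
$\frac{11047 - 18211}{H{\left(-30,-118 \right)} - 15103} - 10690 = \frac{11047 - 18211}{0 - 15103} - 10690 = - \frac{7164}{-15103} - 10690 = \left(-7164\right) \left(- \frac{1}{15103}\right) - 10690 = \frac{7164}{15103} - 10690 = - \frac{161443906}{15103}$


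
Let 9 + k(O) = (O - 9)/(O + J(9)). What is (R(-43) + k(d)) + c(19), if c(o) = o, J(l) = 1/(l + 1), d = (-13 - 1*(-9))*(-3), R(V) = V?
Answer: -3963/121 ≈ -32.752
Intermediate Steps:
d = 12 (d = (-13 + 9)*(-3) = -4*(-3) = 12)
J(l) = 1/(1 + l)
k(O) = -9 + (-9 + O)/(1/10 + O) (k(O) = -9 + (O - 9)/(O + 1/(1 + 9)) = -9 + (-9 + O)/(O + 1/10) = -9 + (-9 + O)/(1/10 + O))
(R(-43) + k(d)) + c(19) = (-43 + (-99 - 80*12)/(1 + 10*12)) + 19 = (-43 + (-99 - 960)/(1 + 120)) + 19 = (-43 - 1059/121) + 19 = -6262/121 + 19 = -3963/121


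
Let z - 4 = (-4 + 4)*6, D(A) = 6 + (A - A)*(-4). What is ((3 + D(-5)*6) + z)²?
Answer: 1849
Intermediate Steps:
D(A) = 6 (D(A) = 6 + 0*(-4) = 6 + 0 = 6)
z = 4 (z = 4 + (-4 + 4)*6 = 4 + 0*6 = 4 + 0 = 4)
((3 + D(-5)*6) + z)² = ((3 + 6*6) + 4)² = ((3 + 36) + 4)² = (39 + 4)² = 43² = 1849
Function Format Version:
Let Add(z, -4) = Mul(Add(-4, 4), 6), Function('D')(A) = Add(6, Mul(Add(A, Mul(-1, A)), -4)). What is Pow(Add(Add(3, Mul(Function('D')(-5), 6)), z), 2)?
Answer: 1849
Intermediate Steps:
Function('D')(A) = 6 (Function('D')(A) = Add(6, Mul(0, -4)) = Add(6, 0) = 6)
z = 4 (z = Add(4, Mul(Add(-4, 4), 6)) = Add(4, Mul(0, 6)) = Add(4, 0) = 4)
Pow(Add(Add(3, Mul(Function('D')(-5), 6)), z), 2) = Pow(Add(Add(3, Mul(6, 6)), 4), 2) = Pow(Add(Add(3, 36), 4), 2) = Pow(Add(39, 4), 2) = Pow(43, 2) = 1849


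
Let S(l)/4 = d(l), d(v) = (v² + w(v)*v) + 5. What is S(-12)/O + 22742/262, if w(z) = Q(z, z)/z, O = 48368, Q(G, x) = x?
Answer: 137516079/1584052 ≈ 86.813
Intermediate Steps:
w(z) = 1 (w(z) = z/z = 1)
d(v) = 5 + v + v² (d(v) = (v² + 1*v) + 5 = (v² + v) + 5 = (v + v²) + 5 = 5 + v + v²)
S(l) = 20 + 4*l + 4*l² (S(l) = 4*(5 + l + l²) = 20 + 4*l + 4*l²)
S(-12)/O + 22742/262 = (20 + 4*(-12) + 4*(-12)²)/48368 + 22742/262 = (20 - 48 + 4*144)*(1/48368) + 22742*(1/262) = (20 - 48 + 576)*(1/48368) + 11371/131 = 548*(1/48368) + 11371/131 = 137/12092 + 11371/131 = 137516079/1584052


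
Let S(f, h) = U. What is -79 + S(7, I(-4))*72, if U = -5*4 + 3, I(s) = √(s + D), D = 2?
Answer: -1303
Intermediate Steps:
I(s) = √(2 + s) (I(s) = √(s + 2) = √(2 + s))
U = -17 (U = -20 + 3 = -17)
S(f, h) = -17
-79 + S(7, I(-4))*72 = -79 - 17*72 = -79 - 1224 = -1303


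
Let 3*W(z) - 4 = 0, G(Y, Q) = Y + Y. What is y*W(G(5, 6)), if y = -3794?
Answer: -15176/3 ≈ -5058.7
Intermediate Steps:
G(Y, Q) = 2*Y
W(z) = 4/3 (W(z) = 4/3 + (⅓)*0 = 4/3 + 0 = 4/3)
y*W(G(5, 6)) = -3794*4/3 = -15176/3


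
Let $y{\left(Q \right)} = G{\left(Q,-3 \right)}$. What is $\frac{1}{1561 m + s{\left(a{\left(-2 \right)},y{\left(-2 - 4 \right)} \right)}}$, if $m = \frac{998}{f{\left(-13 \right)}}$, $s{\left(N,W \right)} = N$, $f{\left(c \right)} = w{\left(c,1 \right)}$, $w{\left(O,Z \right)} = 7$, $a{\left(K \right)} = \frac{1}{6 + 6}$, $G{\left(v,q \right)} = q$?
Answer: $\frac{12}{2670649} \approx 4.4933 \cdot 10^{-6}$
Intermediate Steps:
$y{\left(Q \right)} = -3$
$a{\left(K \right)} = \frac{1}{12}$
$f{\left(c \right)} = 7$
$m = \frac{998}{7} \approx 142.57$
$\frac{1}{1561 m + s{\left(a{\left(-2 \right)},y{\left(-2 - 4 \right)} \right)}} = \frac{1}{1561 \cdot \frac{998}{7} + \frac{1}{12}} = \frac{1}{222554 + \frac{1}{12}} = \frac{1}{\frac{2670649}{12}} = \frac{12}{2670649}$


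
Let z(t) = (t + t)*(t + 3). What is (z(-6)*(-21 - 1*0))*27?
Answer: -20412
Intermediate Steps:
z(t) = 2*t*(3 + t) (z(t) = (2*t)*(3 + t) = 2*t*(3 + t))
(z(-6)*(-21 - 1*0))*27 = ((2*(-6)*(3 - 6))*(-21 - 1*0))*27 = ((2*(-6)*(-3))*(-21 + 0))*27 = (36*(-21))*27 = -756*27 = -20412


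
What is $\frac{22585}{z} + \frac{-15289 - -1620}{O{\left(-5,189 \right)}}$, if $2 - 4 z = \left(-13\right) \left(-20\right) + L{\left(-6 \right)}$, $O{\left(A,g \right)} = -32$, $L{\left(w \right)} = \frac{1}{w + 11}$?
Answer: $\frac{3192279}{41312} \approx 77.272$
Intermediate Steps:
$L{\left(w \right)} = \frac{1}{11 + w}$
$z = - \frac{1291}{20}$ ($z = \frac{1}{2} - \frac{\left(-13\right) \left(-20\right) + \frac{1}{11 - 6}}{4} = \frac{1}{2} - \frac{260 + \frac{1}{5}}{4} = \frac{1}{2} - \frac{1301}{20} = - \frac{1291}{20} \approx -64.55$)
$\frac{22585}{z} + \frac{-15289 - -1620}{O{\left(-5,189 \right)}} = \frac{22585}{- \frac{1291}{20}} + \frac{-15289 - -1620}{-32} = 22585 \left(- \frac{20}{1291}\right) + \left(-15289 + 1620\right) \left(- \frac{1}{32}\right) = - \frac{451700}{1291} - - \frac{13669}{32} = - \frac{451700}{1291} + \frac{13669}{32} = \frac{3192279}{41312}$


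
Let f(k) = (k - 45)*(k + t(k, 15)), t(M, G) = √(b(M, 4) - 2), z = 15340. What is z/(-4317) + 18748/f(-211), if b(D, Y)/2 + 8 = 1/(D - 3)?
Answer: -469103341973/146299837568 + 4687*I*√206189/305003136 ≈ -3.2065 + 0.0069779*I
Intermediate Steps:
b(D, Y) = -16 + 2/(-3 + D) (b(D, Y) = -16 + 2/(D - 3) = -16 + 2/(-3 + D))
t(M, G) = √(-2 + 2*(25 - 8*M)/(-3 + M)) (t(M, G) = √(2*(25 - 8*M)/(-3 + M) - 2) = √(-2 + 2*(25 - 8*M)/(-3 + M)))
f(k) = (-45 + k)*(k + √2*√((28 - 9*k)/(-3 + k))) (f(k) = (k - 45)*(k + √2*√((28 - 9*k)/(-3 + k))) = (-45 + k)*(k + √2*√((28 - 9*k)/(-3 + k))))
z/(-4317) + 18748/f(-211) = 15340/(-4317) + 18748/((-211)² - 45*(-211) - 45*√2*√((28 - 9*(-211))/(-3 - 211)) - 211*√2*√((28 - 9*(-211))/(-3 - 211))) = 15340*(-1/4317) + 18748/(44521 + 9495 - 45*√2*√((28 + 1899)/(-214)) - 211*√2*√((28 + 1899)/(-214))) = -15340/4317 + 18748/(44521 + 9495 - 45*√2*√(-1/214*1927) - 211*√2*√(-1/214*1927)) = -15340/4317 + 18748/(44521 + 9495 - 45*√2*√(-1927/214) - 211*√2*√(-1927/214)) = -15340/4317 + 18748/(44521 + 9495 - 45*√2*I*√412378/214 - 211*√2*I*√412378/214) = -15340/4317 + 18748/(44521 + 9495 - 45*I*√206189/107 - 211*I*√206189/107) = -15340/4317 + 18748/(54016 - 256*I*√206189/107)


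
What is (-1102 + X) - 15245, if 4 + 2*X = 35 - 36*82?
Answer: -35615/2 ≈ -17808.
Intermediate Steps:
X = -2921/2 (X = -2 + (35 - 36*82)/2 = -2 + (35 - 2952)/2 = -2 + (½)*(-2917) = -2 - 2917/2 = -2921/2 ≈ -1460.5)
(-1102 + X) - 15245 = (-1102 - 2921/2) - 15245 = -5125/2 - 15245 = -35615/2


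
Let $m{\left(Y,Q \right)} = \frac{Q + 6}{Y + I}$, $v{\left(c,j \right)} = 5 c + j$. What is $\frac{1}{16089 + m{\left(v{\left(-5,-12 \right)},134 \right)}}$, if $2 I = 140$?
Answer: $\frac{33}{531077} \approx 6.2138 \cdot 10^{-5}$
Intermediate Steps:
$I = 70$ ($I = \frac{1}{2} \cdot 140 = 70$)
$v{\left(c,j \right)} = j + 5 c$
$m{\left(Y,Q \right)} = \frac{6 + Q}{70 + Y}$ ($m{\left(Y,Q \right)} = \frac{Q + 6}{Y + 70} = \frac{6 + Q}{70 + Y}$)
$\frac{1}{16089 + m{\left(v{\left(-5,-12 \right)},134 \right)}} = \frac{1}{16089 + \frac{6 + 134}{70 + \left(-12 + 5 \left(-5\right)\right)}} = \frac{1}{16089 + \frac{1}{70 - 37} \cdot 140} = \frac{1}{16089 + \frac{1}{33} \cdot 140} = \frac{1}{16089 + \frac{140}{33}} = \frac{1}{\frac{531077}{33}} = \frac{33}{531077}$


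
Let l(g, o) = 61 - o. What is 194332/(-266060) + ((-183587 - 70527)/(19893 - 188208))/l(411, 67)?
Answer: -134624242/137087415 ≈ -0.98203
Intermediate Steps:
194332/(-266060) + ((-183587 - 70527)/(19893 - 188208))/l(411, 67) = 194332/(-266060) + ((-183587 - 70527)/(19893 - 188208))/(61 - 1*67) = 194332*(-1/266060) + (-254114/(-168315))/(61 - 67) = -48583/66515 - 254114*(-1/168315)/(-6) = -48583/66515 + (5186/3435)*(-1/6) = -48583/66515 - 2593/10305 = -134624242/137087415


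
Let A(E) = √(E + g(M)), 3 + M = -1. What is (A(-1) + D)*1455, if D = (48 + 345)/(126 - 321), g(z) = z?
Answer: -38121/13 + 1455*I*√5 ≈ -2932.4 + 3253.5*I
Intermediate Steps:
M = -4 (M = -3 - 1 = -4)
A(E) = √(-4 + E) (A(E) = √(E - 4) = √(-4 + E))
D = -131/65 (D = 393/(-195) = 393*(-1/195) = -131/65 ≈ -2.0154)
(A(-1) + D)*1455 = (√(-4 - 1) - 131/65)*1455 = (√(-5) - 131/65)*1455 = (I*√5 - 131/65)*1455 = (-131/65 + I*√5)*1455 = -38121/13 + 1455*I*√5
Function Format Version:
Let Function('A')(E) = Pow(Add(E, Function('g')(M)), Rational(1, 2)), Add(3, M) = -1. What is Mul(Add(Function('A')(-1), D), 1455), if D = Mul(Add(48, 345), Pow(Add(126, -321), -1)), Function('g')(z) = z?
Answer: Add(Rational(-38121, 13), Mul(1455, I, Pow(5, Rational(1, 2)))) ≈ Add(-2932.4, Mul(3253.5, I))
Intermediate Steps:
M = -4 (M = Add(-3, -1) = -4)
Function('A')(E) = Pow(Add(-4, E), Rational(1, 2)) (Function('A')(E) = Pow(Add(E, -4), Rational(1, 2)) = Pow(Add(-4, E), Rational(1, 2)))
D = Rational(-131, 65) (D = Mul(393, Pow(-195, -1)) = Mul(393, Rational(-1, 195)) = Rational(-131, 65) ≈ -2.0154)
Mul(Add(Function('A')(-1), D), 1455) = Mul(Add(Pow(Add(-4, -1), Rational(1, 2)), Rational(-131, 65)), 1455) = Mul(Add(Pow(-5, Rational(1, 2)), Rational(-131, 65)), 1455) = Mul(Add(Mul(I, Pow(5, Rational(1, 2))), Rational(-131, 65)), 1455) = Mul(Add(Rational(-131, 65), Mul(I, Pow(5, Rational(1, 2)))), 1455) = Add(Rational(-38121, 13), Mul(1455, I, Pow(5, Rational(1, 2))))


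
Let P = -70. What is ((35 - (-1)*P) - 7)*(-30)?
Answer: 1260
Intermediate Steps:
((35 - (-1)*P) - 7)*(-30) = ((35 - (-1)*(-70)) - 7)*(-30) = ((35 - 1*70) - 7)*(-30) = ((35 - 70) - 7)*(-30) = (-35 - 7)*(-30) = -42*(-30) = 1260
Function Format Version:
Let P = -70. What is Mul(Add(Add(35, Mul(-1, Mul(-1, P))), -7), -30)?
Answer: 1260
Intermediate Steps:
Mul(Add(Add(35, Mul(-1, Mul(-1, P))), -7), -30) = Mul(Add(Add(35, Mul(-1, Mul(-1, -70))), -7), -30) = Mul(Add(Add(35, Mul(-1, 70)), -7), -30) = Mul(Add(Add(35, -70), -7), -30) = Mul(Add(-35, -7), -30) = Mul(-42, -30) = 1260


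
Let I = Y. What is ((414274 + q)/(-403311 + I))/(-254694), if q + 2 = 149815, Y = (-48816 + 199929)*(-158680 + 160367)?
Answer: -188029/21608605719360 ≈ -8.7016e-9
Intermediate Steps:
Y = 254927631 (Y = 151113*1687 = 254927631)
I = 254927631
q = 149813 (q = -2 + 149815 = 149813)
((414274 + q)/(-403311 + I))/(-254694) = ((414274 + 149813)/(-403311 + 254927631))/(-254694) = (564087/254524320)*(-1/254694) = (564087*(1/254524320))*(-1/254694) = (188029/84841440)*(-1/254694) = -188029/21608605719360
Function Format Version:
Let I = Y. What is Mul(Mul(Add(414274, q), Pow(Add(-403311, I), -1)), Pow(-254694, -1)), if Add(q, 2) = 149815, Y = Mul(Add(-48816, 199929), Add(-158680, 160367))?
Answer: Rational(-188029, 21608605719360) ≈ -8.7016e-9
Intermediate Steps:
Y = 254927631 (Y = Mul(151113, 1687) = 254927631)
I = 254927631
q = 149813 (q = Add(-2, 149815) = 149813)
Mul(Mul(Add(414274, q), Pow(Add(-403311, I), -1)), Pow(-254694, -1)) = Mul(Mul(Add(414274, 149813), Pow(Add(-403311, 254927631), -1)), Pow(-254694, -1)) = Mul(Mul(564087, Pow(254524320, -1)), Rational(-1, 254694)) = Mul(Mul(564087, Rational(1, 254524320)), Rational(-1, 254694)) = Mul(Rational(188029, 84841440), Rational(-1, 254694)) = Rational(-188029, 21608605719360)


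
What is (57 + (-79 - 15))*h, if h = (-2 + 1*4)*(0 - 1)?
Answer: 74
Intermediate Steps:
h = -2 (h = (-2 + 4)*(-1) = 2*(-1) = -2)
(57 + (-79 - 15))*h = (57 + (-79 - 15))*(-2) = (57 - 94)*(-2) = -37*(-2) = 74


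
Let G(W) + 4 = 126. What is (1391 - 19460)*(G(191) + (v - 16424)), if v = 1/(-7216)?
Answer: 2125551025077/7216 ≈ 2.9456e+8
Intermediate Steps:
G(W) = 122 (G(W) = -4 + 126 = 122)
v = -1/7216 ≈ -0.00013858
(1391 - 19460)*(G(191) + (v - 16424)) = (1391 - 19460)*(122 + (-1/7216 - 16424)) = -18069*(122 - 118515585/7216) = -18069*(-117635233/7216) = 2125551025077/7216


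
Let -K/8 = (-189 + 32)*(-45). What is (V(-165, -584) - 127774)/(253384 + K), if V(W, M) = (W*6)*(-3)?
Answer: -31201/49216 ≈ -0.63396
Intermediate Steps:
V(W, M) = -18*W (V(W, M) = (6*W)*(-3) = -18*W)
K = -56520 (K = -8*(-189 + 32)*(-45) = -(-1256)*(-45) = -8*7065 = -56520)
(V(-165, -584) - 127774)/(253384 + K) = (-18*(-165) - 127774)/(253384 - 56520) = (2970 - 127774)/196864 = -124804*1/196864 = -31201/49216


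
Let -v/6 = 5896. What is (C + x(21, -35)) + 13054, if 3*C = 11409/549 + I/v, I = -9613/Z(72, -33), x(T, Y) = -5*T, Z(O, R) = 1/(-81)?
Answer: 83826686935/6473808 ≈ 12949.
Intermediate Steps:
Z(O, R) = -1/81
I = 778653 (I = -9613/(-1/81) = -9613*(-81) = 778653)
v = -35376 (v = -6*5896 = -35376)
C = -2652857/6473808 (C = (11409/549 + 778653/(-35376))/3 = (11409*(1/549) + 778653*(-1/35376))/3 = (3803/183 - 259551/11792)/3 = (⅓)*(-2652857/2157936) = -2652857/6473808 ≈ -0.40978)
(C + x(21, -35)) + 13054 = (-2652857/6473808 - 5*21) + 13054 = (-2652857/6473808 - 105) + 13054 = -682402697/6473808 + 13054 = 83826686935/6473808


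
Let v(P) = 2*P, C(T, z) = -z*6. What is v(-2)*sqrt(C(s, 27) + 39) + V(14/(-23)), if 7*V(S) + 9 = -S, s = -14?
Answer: -193/161 - 4*I*sqrt(123) ≈ -1.1988 - 44.362*I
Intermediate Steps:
V(S) = -9/7 - S/7 (V(S) = -9/7 + (-S)/7 = -9/7 - S/7)
C(T, z) = -6*z
v(-2)*sqrt(C(s, 27) + 39) + V(14/(-23)) = (2*(-2))*sqrt(-6*27 + 39) + (-9/7 - 2/(-23)) = -4*sqrt(-162 + 39) + (-9/7 - 2*(-1)/23) = -4*I*sqrt(123) + (-9/7 - 1/7*(-14/23)) = -4*I*sqrt(123) + (-9/7 + 2/23) = -4*I*sqrt(123) - 193/161 = -193/161 - 4*I*sqrt(123)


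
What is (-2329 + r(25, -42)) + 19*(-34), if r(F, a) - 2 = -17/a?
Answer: -124849/42 ≈ -2972.6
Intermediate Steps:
r(F, a) = 2 - 17/a
(-2329 + r(25, -42)) + 19*(-34) = (-2329 + (2 - 17/(-42))) + 19*(-34) = (-2329 + (2 - 17*(-1/42))) - 646 = (-2329 + (2 + 17/42)) - 646 = (-2329 + 101/42) - 646 = -97717/42 - 646 = -124849/42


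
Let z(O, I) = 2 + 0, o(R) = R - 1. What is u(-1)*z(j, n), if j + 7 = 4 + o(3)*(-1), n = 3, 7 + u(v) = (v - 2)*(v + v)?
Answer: -2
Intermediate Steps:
o(R) = -1 + R
u(v) = -7 + 2*v*(-2 + v) (u(v) = -7 + (v - 2)*(v + v) = -7 + (-2 + v)*(2*v) = -7 + 2*v*(-2 + v))
j = -5 (j = -7 + (4 + (-1 + 3)*(-1)) = -7 + (4 + 2*(-1)) = -7 + (4 - 2) = -7 + 2 = -5)
z(O, I) = 2
u(-1)*z(j, n) = (-7 - 4*(-1) + 2*(-1)²)*2 = (-7 + 4 + 2*1)*2 = (-7 + 4 + 2)*2 = -1*2 = -2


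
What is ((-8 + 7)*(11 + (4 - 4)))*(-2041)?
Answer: 22451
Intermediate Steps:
((-8 + 7)*(11 + (4 - 4)))*(-2041) = -(11 + 0)*(-2041) = -1*11*(-2041) = -11*(-2041) = 22451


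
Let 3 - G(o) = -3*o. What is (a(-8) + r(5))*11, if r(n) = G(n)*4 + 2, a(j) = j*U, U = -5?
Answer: 1254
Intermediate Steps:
G(o) = 3 + 3*o (G(o) = 3 - (-3)*o = 3 + 3*o)
a(j) = -5*j (a(j) = j*(-5) = -5*j)
r(n) = 14 + 12*n (r(n) = (3 + 3*n)*4 + 2 = (12 + 12*n) + 2 = 14 + 12*n)
(a(-8) + r(5))*11 = (-5*(-8) + (14 + 12*5))*11 = (40 + (14 + 60))*11 = (40 + 74)*11 = 114*11 = 1254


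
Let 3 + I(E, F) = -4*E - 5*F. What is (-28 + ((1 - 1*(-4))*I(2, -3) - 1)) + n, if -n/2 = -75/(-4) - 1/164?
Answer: -1906/41 ≈ -46.488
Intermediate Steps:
n = -1537/41 (n = -2*(-75/(-4) - 1/164) = -2*(-75*(-1/4) - 1*1/164) = -2*(75/4 - 1/164) = -2*1537/82 = -1537/41 ≈ -37.488)
I(E, F) = -3 - 5*F - 4*E (I(E, F) = -3 + (-4*E - 5*F) = -3 + (-5*F - 4*E) = -3 - 5*F - 4*E)
(-28 + ((1 - 1*(-4))*I(2, -3) - 1)) + n = (-28 + ((1 - 1*(-4))*(-3 - 5*(-3) - 4*2) - 1)) - 1537/41 = (-28 + ((1 + 4)*(-3 + 15 - 8) - 1)) - 1537/41 = (-28 + (5*4 - 1)) - 1537/41 = (-28 + (20 - 1)) - 1537/41 = (-28 + 19) - 1537/41 = -9 - 1537/41 = -1906/41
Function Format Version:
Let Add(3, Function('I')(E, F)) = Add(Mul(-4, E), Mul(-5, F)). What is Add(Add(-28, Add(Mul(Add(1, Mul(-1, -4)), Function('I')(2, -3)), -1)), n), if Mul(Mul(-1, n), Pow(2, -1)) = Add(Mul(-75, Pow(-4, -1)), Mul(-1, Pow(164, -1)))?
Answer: Rational(-1906, 41) ≈ -46.488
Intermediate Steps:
n = Rational(-1537, 41) (n = Mul(-2, Add(Mul(-75, Pow(-4, -1)), Mul(-1, Pow(164, -1)))) = Mul(-2, Add(Mul(-75, Rational(-1, 4)), Mul(-1, Rational(1, 164)))) = Mul(-2, Add(Rational(75, 4), Rational(-1, 164))) = Mul(-2, Rational(1537, 82)) = Rational(-1537, 41) ≈ -37.488)
Function('I')(E, F) = Add(-3, Mul(-5, F), Mul(-4, E)) (Function('I')(E, F) = Add(-3, Add(Mul(-4, E), Mul(-5, F))) = Add(-3, Add(Mul(-5, F), Mul(-4, E))) = Add(-3, Mul(-5, F), Mul(-4, E)))
Add(Add(-28, Add(Mul(Add(1, Mul(-1, -4)), Function('I')(2, -3)), -1)), n) = Add(Add(-28, Add(Mul(Add(1, Mul(-1, -4)), Add(-3, Mul(-5, -3), Mul(-4, 2))), -1)), Rational(-1537, 41)) = Add(Add(-28, Add(Mul(Add(1, 4), Add(-3, 15, -8)), -1)), Rational(-1537, 41)) = Add(Add(-28, Add(Mul(5, 4), -1)), Rational(-1537, 41)) = Add(Add(-28, Add(20, -1)), Rational(-1537, 41)) = Add(Add(-28, 19), Rational(-1537, 41)) = Add(-9, Rational(-1537, 41)) = Rational(-1906, 41)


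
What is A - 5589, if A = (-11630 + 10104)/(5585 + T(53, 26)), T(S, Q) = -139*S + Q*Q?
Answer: -441422/79 ≈ -5587.6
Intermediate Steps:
T(S, Q) = Q² - 139*S (T(S, Q) = -139*S + Q² = Q² - 139*S)
A = 109/79 (A = (-11630 + 10104)/(5585 + (26² - 139*53)) = -1526/(5585 + (676 - 7367)) = -1526/(5585 - 6691) = -1526/(-1106) = -1526*(-1/1106) = 109/79 ≈ 1.3797)
A - 5589 = 109/79 - 5589 = -441422/79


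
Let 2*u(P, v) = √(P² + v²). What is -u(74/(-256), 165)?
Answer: -√446055769/256 ≈ -82.500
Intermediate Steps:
u(P, v) = √(P² + v²)/2
-u(74/(-256), 165) = -√((74/(-256))² + 165²)/2 = -√((74*(-1/256))² + 27225)/2 = -√((-37/128)² + 27225)/2 = -√(1369/16384 + 27225)/2 = -√(446055769/16384)/2 = -√446055769/128/2 = -√446055769/256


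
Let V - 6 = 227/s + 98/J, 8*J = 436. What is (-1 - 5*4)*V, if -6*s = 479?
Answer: -5432532/52211 ≈ -104.05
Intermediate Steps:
J = 109/2 (J = (⅛)*436 = 109/2 ≈ 54.500)
s = -479/6 (s = -⅙*479 = -479/6 ≈ -79.833)
V = 258692/52211 (V = 6 + (227/(-479/6) + 98/(109/2)) = 6 + (227*(-6/479) + 98*(2/109)) = 6 + (-1362/479 + 196/109) = 6 - 54574/52211 = 258692/52211 ≈ 4.9547)
(-1 - 5*4)*V = (-1 - 5*4)*(258692/52211) = (-1 - 20)*(258692/52211) = -21*258692/52211 = -5432532/52211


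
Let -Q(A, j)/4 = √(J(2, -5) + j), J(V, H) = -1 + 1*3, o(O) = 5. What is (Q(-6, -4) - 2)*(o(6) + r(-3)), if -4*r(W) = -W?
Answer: -17/2 - 17*I*√2 ≈ -8.5 - 24.042*I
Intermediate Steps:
r(W) = W/4 (r(W) = -(-1)*W/4 = W/4)
J(V, H) = 2 (J(V, H) = -1 + 3 = 2)
Q(A, j) = -4*√(2 + j)
(Q(-6, -4) - 2)*(o(6) + r(-3)) = (-4*√(2 - 4) - 2)*(5 + (¼)*(-3)) = (-4*I*√2 - 2)*(5 - ¾) = (-4*I*√2 - 2)*(17/4) = (-2 - 4*I*√2)*(17/4) = -17/2 - 17*I*√2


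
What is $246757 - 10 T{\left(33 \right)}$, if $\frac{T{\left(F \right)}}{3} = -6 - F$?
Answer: $247927$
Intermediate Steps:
$T{\left(F \right)} = -18 - 3 F$ ($T{\left(F \right)} = 3 \left(-6 - F\right) = -18 - 3 F$)
$246757 - 10 T{\left(33 \right)} = 246757 - 10 \left(-18 - 99\right) = 246757 - 10 \left(-117\right) = 246757 - -1170 = 246757 + 1170 = 247927$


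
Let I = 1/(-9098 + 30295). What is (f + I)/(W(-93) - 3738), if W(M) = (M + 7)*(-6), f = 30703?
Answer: -36156194/3794263 ≈ -9.5292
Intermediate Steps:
I = 1/21197 ≈ 4.7176e-5
W(M) = -42 - 6*M (W(M) = (7 + M)*(-6) = -42 - 6*M)
(f + I)/(W(-93) - 3738) = (30703 + 1/21197)/((-42 - 6*(-93)) - 3738) = 650811492/(21197*((-42 + 558) - 3738)) = 650811492/(21197*(516 - 3738)) = (650811492/21197)/(-3222) = (650811492/21197)*(-1/3222) = -36156194/3794263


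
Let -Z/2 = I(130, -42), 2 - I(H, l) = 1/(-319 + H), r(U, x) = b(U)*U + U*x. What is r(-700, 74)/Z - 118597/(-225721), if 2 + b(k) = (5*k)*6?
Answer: -312485218222937/85548259 ≈ -3.6527e+6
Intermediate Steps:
b(k) = -2 + 30*k (b(k) = -2 + (5*k)*6 = -2 + 30*k)
r(U, x) = U*x + U*(-2 + 30*U) (r(U, x) = (-2 + 30*U)*U + U*x = U*(-2 + 30*U) + U*x = U*x + U*(-2 + 30*U))
I(H, l) = 2 - 1/(-319 + H)
Z = -758/189 (Z = -2*(-639 + 2*130)/(-319 + 130) = -2*(-639 + 260)/(-189) = -(-2)*(-379)/189 = -2*379/189 = -758/189 ≈ -4.0106)
r(-700, 74)/Z - 118597/(-225721) = (-700*(-2 + 74 + 30*(-700)))/(-758/189) - 118597/(-225721) = -700*(-2 + 74 - 21000)*(-189/758) - 118597*(-1/225721) = -700*(-20928)*(-189/758) + 118597/225721 = 14649600*(-189/758) + 118597/225721 = -1384387200/379 + 118597/225721 = -312485218222937/85548259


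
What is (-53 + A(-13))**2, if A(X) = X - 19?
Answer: 7225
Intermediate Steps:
A(X) = -19 + X
(-53 + A(-13))**2 = (-53 + (-19 - 13))**2 = (-53 - 32)**2 = (-85)**2 = 7225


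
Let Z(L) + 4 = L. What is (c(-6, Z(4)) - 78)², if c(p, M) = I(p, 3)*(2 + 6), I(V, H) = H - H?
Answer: 6084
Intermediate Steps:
I(V, H) = 0
Z(L) = -4 + L
c(p, M) = 0 (c(p, M) = 0*(2 + 6) = 0*8 = 0)
(c(-6, Z(4)) - 78)² = (0 - 78)² = (-78)² = 6084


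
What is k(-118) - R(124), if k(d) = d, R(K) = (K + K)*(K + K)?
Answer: -61622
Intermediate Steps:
R(K) = 4*K**2 (R(K) = (2*K)*(2*K) = 4*K**2)
k(-118) - R(124) = -118 - 4*124**2 = -118 - 4*15376 = -118 - 1*61504 = -118 - 61504 = -61622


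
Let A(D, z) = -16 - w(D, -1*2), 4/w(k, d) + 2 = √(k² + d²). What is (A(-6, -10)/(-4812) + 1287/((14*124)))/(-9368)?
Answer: -13997713/176077855296 - √10/202854672 ≈ -7.9513e-5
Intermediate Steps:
w(k, d) = 4/(-2 + √(d² + k²)) (w(k, d) = 4/(-2 + √(k² + d²)) = 4/(-2 + √(d² + k²)))
A(D, z) = -16 - 4/(-2 + √(4 + D²)) (A(D, z) = -16 - 4/(-2 + √((-1*2)² + D²)) = -16 - 4/(-2 + √((-2)² + D²)) = -16 - 4/(-2 + √(4 + D²)))
(A(-6, -10)/(-4812) + 1287/((14*124)))/(-9368) = ((4*(7 - 4*√(4 + (-6)²))/(-2 + √(4 + (-6)²)))/(-4812) + 1287/((14*124)))/(-9368) = ((4*(7 - 4*√(4 + 36))/(-2 + √(4 + 36)))*(-1/4812) + 1287/1736)*(-1/9368) = ((4*(7 - 8*√10)/(-2 + √40))*(-1/4812) + 1287*(1/1736))*(-1/9368) = ((4*(7 - 8*√10)/(-2 + 2*√10))*(-1/4812) + 1287/1736)*(-1/9368) = (-(7 - 8*√10)/(1203*(-2 + 2*√10)) + 1287/1736)*(-1/9368) = (1287/1736 - (7 - 8*√10)/(1203*(-2 + 2*√10)))*(-1/9368) = -1287/16262848 + (7 - 8*√10)/(11269704*(-2 + 2*√10))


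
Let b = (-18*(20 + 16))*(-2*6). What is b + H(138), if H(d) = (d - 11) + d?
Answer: 8041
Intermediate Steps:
H(d) = -11 + 2*d (H(d) = (-11 + d) + d = -11 + 2*d)
b = 7776 (b = -18*36*(-12) = -648*(-12) = 7776)
b + H(138) = 7776 + (-11 + 2*138) = 7776 + (-11 + 276) = 7776 + 265 = 8041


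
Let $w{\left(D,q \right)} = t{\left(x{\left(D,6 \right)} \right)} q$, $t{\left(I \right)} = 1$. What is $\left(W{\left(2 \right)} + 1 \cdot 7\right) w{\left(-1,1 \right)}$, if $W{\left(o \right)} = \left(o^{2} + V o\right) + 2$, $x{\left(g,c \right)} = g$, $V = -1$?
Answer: $11$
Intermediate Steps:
$w{\left(D,q \right)} = q$ ($w{\left(D,q \right)} = 1 q = q$)
$W{\left(o \right)} = 2 + o^{2} - o$ ($W{\left(o \right)} = \left(o^{2} - o\right) + 2 = 2 + o^{2} - o$)
$\left(W{\left(2 \right)} + 1 \cdot 7\right) w{\left(-1,1 \right)} = \left(\left(2 + 2^{2} - 2\right) + 1 \cdot 7\right) 1 = \left(\left(2 + 4 - 2\right) + 7\right) 1 = \left(4 + 7\right) 1 = 11 \cdot 1 = 11$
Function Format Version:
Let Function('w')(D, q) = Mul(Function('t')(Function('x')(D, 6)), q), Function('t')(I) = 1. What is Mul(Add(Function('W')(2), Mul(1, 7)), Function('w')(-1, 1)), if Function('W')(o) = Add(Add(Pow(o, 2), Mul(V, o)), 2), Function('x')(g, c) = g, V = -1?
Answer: 11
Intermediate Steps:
Function('w')(D, q) = q (Function('w')(D, q) = Mul(1, q) = q)
Function('W')(o) = Add(2, Pow(o, 2), Mul(-1, o)) (Function('W')(o) = Add(Add(Pow(o, 2), Mul(-1, o)), 2) = Add(2, Pow(o, 2), Mul(-1, o)))
Mul(Add(Function('W')(2), Mul(1, 7)), Function('w')(-1, 1)) = Mul(Add(Add(2, Pow(2, 2), Mul(-1, 2)), Mul(1, 7)), 1) = Mul(Add(Add(2, 4, -2), 7), 1) = Mul(Add(4, 7), 1) = Mul(11, 1) = 11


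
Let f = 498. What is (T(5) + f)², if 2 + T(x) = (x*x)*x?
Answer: 385641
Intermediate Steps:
T(x) = -2 + x³ (T(x) = -2 + (x*x)*x = -2 + x²*x = -2 + x³)
(T(5) + f)² = ((-2 + 5³) + 498)² = ((-2 + 125) + 498)² = (123 + 498)² = 621² = 385641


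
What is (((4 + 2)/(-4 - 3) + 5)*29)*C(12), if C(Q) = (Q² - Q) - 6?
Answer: 15138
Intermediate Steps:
C(Q) = -6 + Q² - Q
(((4 + 2)/(-4 - 3) + 5)*29)*C(12) = (((4 + 2)/(-4 - 3) + 5)*29)*(-6 + 12² - 1*12) = ((6/(-7) + 5)*29)*(-6 + 144 - 12) = ((-⅐*6 + 5)*29)*126 = ((-6/7 + 5)*29)*126 = ((29/7)*29)*126 = (841/7)*126 = 15138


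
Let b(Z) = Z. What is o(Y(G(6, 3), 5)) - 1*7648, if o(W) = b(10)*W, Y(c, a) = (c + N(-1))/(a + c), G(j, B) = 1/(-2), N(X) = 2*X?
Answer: -68882/9 ≈ -7653.6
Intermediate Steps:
G(j, B) = -½
Y(c, a) = (-2 + c)/(a + c) (Y(c, a) = (c + 2*(-1))/(a + c) = (c - 2)/(a + c) = (-2 + c)/(a + c))
o(W) = 10*W
o(Y(G(6, 3), 5)) - 1*7648 = 10*((-2 - ½)/(5 - ½)) - 1*7648 = 10*(-5/2/(9/2)) - 7648 = 10*((2/9)*(-5/2)) - 7648 = 10*(-5/9) - 7648 = -50/9 - 7648 = -68882/9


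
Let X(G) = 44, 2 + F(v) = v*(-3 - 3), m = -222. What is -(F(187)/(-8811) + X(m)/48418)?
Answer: -27404758/213305499 ≈ -0.12848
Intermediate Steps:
F(v) = -2 - 6*v (F(v) = -2 + v*(-3 - 3) = -2 + v*(-6) = -2 - 6*v)
-(F(187)/(-8811) + X(m)/48418) = -((-2 - 6*187)/(-8811) + 44/48418) = -((-2 - 1122)*(-1/8811) + 44*(1/48418)) = -(-1124*(-1/8811) + 22/24209) = -(1124/8811 + 22/24209) = -1*27404758/213305499 = -27404758/213305499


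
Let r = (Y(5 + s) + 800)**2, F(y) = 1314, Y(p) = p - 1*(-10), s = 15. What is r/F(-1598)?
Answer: 344450/657 ≈ 524.28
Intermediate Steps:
Y(p) = 10 + p (Y(p) = p + 10 = 10 + p)
r = 688900 (r = ((10 + (5 + 15)) + 800)**2 = ((10 + 20) + 800)**2 = (30 + 800)**2 = 830**2 = 688900)
r/F(-1598) = 688900/1314 = 688900*(1/1314) = 344450/657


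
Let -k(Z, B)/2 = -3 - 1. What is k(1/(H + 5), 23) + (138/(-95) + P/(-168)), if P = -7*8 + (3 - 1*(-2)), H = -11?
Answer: 36447/5320 ≈ 6.8509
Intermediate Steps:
k(Z, B) = 8 (k(Z, B) = -2*(-3 - 1) = -2*(-4) = 8)
P = -51 (P = -56 + (3 + 2) = -56 + 5 = -51)
k(1/(H + 5), 23) + (138/(-95) + P/(-168)) = 8 + (138/(-95) - 51/(-168)) = 8 + (138*(-1/95) - 51*(-1/168)) = 8 + (-138/95 + 17/56) = 8 - 6113/5320 = 36447/5320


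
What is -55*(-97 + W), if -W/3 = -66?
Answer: -5555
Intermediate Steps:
W = 198 (W = -3*(-66) = 198)
-55*(-97 + W) = -55*(-97 + 198) = -55*101 = -5555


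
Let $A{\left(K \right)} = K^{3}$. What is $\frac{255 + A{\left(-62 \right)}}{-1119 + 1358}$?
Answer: $- \frac{238073}{239} \approx -996.12$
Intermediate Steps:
$\frac{255 + A{\left(-62 \right)}}{-1119 + 1358} = \frac{255 + \left(-62\right)^{3}}{-1119 + 1358} = \frac{255 - 238328}{239} = \left(-238073\right) \frac{1}{239} = - \frac{238073}{239}$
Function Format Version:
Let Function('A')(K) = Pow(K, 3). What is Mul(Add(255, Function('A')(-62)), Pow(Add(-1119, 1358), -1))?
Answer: Rational(-238073, 239) ≈ -996.12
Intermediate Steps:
Mul(Add(255, Function('A')(-62)), Pow(Add(-1119, 1358), -1)) = Mul(Add(255, Pow(-62, 3)), Pow(Add(-1119, 1358), -1)) = Mul(Add(255, -238328), Pow(239, -1)) = Mul(-238073, Rational(1, 239)) = Rational(-238073, 239)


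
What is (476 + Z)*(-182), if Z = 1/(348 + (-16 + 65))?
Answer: -34393086/397 ≈ -86633.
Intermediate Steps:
Z = 1/397 (Z = 1/(348 + 49) = 1/397 ≈ 0.0025189)
(476 + Z)*(-182) = (476 + 1/397)*(-182) = (188973/397)*(-182) = -34393086/397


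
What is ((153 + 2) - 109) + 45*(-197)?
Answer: -8819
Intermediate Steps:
((153 + 2) - 109) + 45*(-197) = (155 - 109) - 8865 = 46 - 8865 = -8819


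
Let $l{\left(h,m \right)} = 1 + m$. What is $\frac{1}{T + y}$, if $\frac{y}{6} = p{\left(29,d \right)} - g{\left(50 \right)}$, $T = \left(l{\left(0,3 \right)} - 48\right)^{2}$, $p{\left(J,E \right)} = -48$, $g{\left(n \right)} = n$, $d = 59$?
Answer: $\frac{1}{1348} \approx 0.00074184$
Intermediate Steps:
$T = 1936$ ($T = \left(\left(1 + 3\right) - 48\right)^{2} = \left(4 - 48\right)^{2} = \left(-44\right)^{2} = 1936$)
$y = -588$ ($y = 6 \left(-48 - 50\right) = 6 \left(-98\right) = -588$)
$\frac{1}{T + y} = \frac{1}{1936 - 588} = \frac{1}{1348}$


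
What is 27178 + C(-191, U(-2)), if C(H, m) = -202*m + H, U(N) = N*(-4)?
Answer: 25371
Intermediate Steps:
U(N) = -4*N
C(H, m) = H - 202*m
27178 + C(-191, U(-2)) = 27178 + (-191 - (-808)*(-2)) = 27178 + (-191 - 202*8) = 27178 + (-191 - 1616) = 27178 - 1807 = 25371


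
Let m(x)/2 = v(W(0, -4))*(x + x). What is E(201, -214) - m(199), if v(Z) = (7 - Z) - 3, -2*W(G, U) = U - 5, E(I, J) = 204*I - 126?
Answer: 41276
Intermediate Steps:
E(I, J) = -126 + 204*I
W(G, U) = 5/2 - U/2 (W(G, U) = -(U - 5)/2 = -(-5 + U)/2 = 5/2 - U/2)
v(Z) = 4 - Z
m(x) = -2*x (m(x) = 2*((4 - (5/2 - ½*(-4)))*(x + x)) = 2*((4 - (5/2 + 2))*(2*x)) = 2*((4 - 1*9/2)*(2*x)) = 2*((4 - 9/2)*(2*x)) = 2*(-x) = -2*x)
E(201, -214) - m(199) = (-126 + 204*201) - (-2)*199 = (-126 + 41004) - 1*(-398) = 40878 + 398 = 41276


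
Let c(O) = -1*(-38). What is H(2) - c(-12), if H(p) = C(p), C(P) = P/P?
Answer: -37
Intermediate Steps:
c(O) = 38
C(P) = 1
H(p) = 1
H(2) - c(-12) = 1 - 1*38 = 1 - 38 = -37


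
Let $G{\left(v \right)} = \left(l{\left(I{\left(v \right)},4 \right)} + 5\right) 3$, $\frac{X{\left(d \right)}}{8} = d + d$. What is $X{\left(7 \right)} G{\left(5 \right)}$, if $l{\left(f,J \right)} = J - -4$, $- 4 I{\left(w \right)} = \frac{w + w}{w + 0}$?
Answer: $4368$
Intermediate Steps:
$X{\left(d \right)} = 16 d$ ($X{\left(d \right)} = 8 \left(d + d\right) = 8 \cdot 2 d = 16 d$)
$I{\left(w \right)} = - \frac{1}{2}$ ($I{\left(w \right)} = - \frac{\left(w + w\right) \frac{1}{w + 0}}{4} = - \frac{2 w \frac{1}{w}}{4} = \left(- \frac{1}{4}\right) 2 = - \frac{1}{2}$)
$l{\left(f,J \right)} = 4 + J$ ($l{\left(f,J \right)} = J + 4 = 4 + J$)
$G{\left(v \right)} = 39$ ($G{\left(v \right)} = \left(\left(4 + 4\right) + 5\right) 3 = \left(8 + 5\right) 3 = 13 \cdot 3 = 39$)
$X{\left(7 \right)} G{\left(5 \right)} = 16 \cdot 7 \cdot 39 = 112 \cdot 39 = 4368$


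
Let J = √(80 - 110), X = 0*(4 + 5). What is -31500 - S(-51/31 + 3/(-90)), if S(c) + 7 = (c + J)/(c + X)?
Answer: -31494 + 930*I*√30/1561 ≈ -31494.0 + 3.2632*I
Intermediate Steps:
X = 0 (X = 0*9 = 0)
J = I*√30 (J = √(-30) = I*√30 ≈ 5.4772*I)
S(c) = -7 + (c + I*√30)/c (S(c) = -7 + (c + I*√30)/(c + 0) = -7 + (c + I*√30)/c)
-31500 - S(-51/31 + 3/(-90)) = -31500 - (-6 + I*√30/(-51/31 + 3/(-90))) = -31500 - (-6 + I*√30/(-51*1/31 + 3*(-1/90))) = -31500 - (-6 + I*√30/(-51/31 - 1/30)) = -31500 - (-6 + I*√30/(-1561/930)) = -31500 - (-6 + I*√30*(-930/1561)) = -31500 - (-6 - 930*I*√30/1561) = -31500 + (6 + 930*I*√30/1561) = -31494 + 930*I*√30/1561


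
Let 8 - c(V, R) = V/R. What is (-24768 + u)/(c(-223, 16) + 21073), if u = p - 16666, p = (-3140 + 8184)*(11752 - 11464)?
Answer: 22579808/337519 ≈ 66.899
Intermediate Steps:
p = 1452672 (p = 5044*288 = 1452672)
c(V, R) = 8 - V/R
u = 1436006 (u = 1452672 - 16666 = 1436006)
(-24768 + u)/(c(-223, 16) + 21073) = (-24768 + 1436006)/((8 - 1*(-223)/16) + 21073) = 1411238/((8 - 1*(-223)*1/16) + 21073) = 1411238/((8 + 223/16) + 21073) = 1411238/(351/16 + 21073) = 1411238/(337519/16) = 1411238*(16/337519) = 22579808/337519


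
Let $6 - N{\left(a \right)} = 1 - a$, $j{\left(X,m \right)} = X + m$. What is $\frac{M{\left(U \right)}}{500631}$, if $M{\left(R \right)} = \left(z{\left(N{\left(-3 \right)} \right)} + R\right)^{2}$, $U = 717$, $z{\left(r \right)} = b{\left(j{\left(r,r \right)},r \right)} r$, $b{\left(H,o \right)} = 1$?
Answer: $\frac{516961}{500631} \approx 1.0326$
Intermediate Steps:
$N{\left(a \right)} = 5 + a$ ($N{\left(a \right)} = 6 - \left(1 - a\right) = 6 + \left(-1 + a\right) = 5 + a$)
$z{\left(r \right)} = r$ ($z{\left(r \right)} = 1 r = r$)
$M{\left(R \right)} = \left(2 + R\right)^{2}$ ($M{\left(R \right)} = \left(\left(5 - 3\right) + R\right)^{2} = \left(2 + R\right)^{2}$)
$\frac{M{\left(U \right)}}{500631} = \frac{\left(2 + 717\right)^{2}}{500631} = 719^{2} \cdot \frac{1}{500631} = 516961 \cdot \frac{1}{500631} = \frac{516961}{500631}$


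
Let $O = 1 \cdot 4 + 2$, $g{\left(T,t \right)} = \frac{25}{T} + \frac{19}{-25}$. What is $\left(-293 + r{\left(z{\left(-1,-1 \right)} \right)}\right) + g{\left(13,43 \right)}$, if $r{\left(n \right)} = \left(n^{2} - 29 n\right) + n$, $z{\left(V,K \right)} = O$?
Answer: $- \frac{137747}{325} \approx -423.84$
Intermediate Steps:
$g{\left(T,t \right)} = - \frac{19}{25} + \frac{25}{T}$ ($g{\left(T,t \right)} = \frac{25}{T} + 19 \left(- \frac{1}{25}\right) = \frac{25}{T} - \frac{19}{25} = - \frac{19}{25} + \frac{25}{T}$)
$O = 6$ ($O = 4 + 2 = 6$)
$z{\left(V,K \right)} = 6$
$r{\left(n \right)} = n^{2} - 28 n$
$\left(-293 + r{\left(z{\left(-1,-1 \right)} \right)}\right) + g{\left(13,43 \right)} = \left(-293 + 6 \left(-28 + 6\right)\right) - \left(\frac{19}{25} - \frac{25}{13}\right) = \left(-293 + 6 \left(-22\right)\right) + \left(- \frac{19}{25} + 25 \cdot \frac{1}{13}\right) = \left(-293 - 132\right) + \left(- \frac{19}{25} + \frac{25}{13}\right) = -425 + \frac{378}{325} = - \frac{137747}{325}$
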